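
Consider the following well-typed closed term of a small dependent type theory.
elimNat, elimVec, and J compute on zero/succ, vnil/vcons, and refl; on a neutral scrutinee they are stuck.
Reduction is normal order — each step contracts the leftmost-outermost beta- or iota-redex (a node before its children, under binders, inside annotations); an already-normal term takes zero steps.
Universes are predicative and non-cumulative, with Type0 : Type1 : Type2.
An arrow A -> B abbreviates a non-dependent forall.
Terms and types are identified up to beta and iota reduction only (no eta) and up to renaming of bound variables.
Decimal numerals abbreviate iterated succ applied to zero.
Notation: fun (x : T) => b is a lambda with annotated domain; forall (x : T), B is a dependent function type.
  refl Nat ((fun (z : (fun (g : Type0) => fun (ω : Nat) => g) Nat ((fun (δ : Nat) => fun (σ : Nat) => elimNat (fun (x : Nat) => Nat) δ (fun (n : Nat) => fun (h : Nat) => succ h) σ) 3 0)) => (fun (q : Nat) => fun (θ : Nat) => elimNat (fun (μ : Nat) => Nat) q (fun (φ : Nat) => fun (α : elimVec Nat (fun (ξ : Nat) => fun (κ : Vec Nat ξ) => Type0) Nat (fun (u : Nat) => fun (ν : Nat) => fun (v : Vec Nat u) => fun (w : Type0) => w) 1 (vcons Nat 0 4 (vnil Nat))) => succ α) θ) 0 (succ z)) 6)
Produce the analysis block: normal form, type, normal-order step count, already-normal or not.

reduced normal form:
  refl Nat 7
type:
  Eq Nat 7 7
normal-order step count: 25
already normal: no
first redex: a beta-redex


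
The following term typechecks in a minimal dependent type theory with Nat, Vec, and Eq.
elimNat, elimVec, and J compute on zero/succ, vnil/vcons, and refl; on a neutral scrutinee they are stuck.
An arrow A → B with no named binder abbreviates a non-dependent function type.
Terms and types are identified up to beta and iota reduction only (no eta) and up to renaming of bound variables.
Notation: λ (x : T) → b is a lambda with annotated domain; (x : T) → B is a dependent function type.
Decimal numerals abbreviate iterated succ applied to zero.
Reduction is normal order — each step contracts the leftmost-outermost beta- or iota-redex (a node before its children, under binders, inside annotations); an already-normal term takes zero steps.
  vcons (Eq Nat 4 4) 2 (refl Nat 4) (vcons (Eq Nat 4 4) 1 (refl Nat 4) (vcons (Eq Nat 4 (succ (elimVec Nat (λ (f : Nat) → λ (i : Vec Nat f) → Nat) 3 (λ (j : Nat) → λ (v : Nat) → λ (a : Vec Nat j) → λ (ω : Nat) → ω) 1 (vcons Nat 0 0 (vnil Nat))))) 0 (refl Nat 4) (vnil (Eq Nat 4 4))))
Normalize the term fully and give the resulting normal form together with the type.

normal form:
  vcons (Eq Nat 4 4) 2 (refl Nat 4) (vcons (Eq Nat 4 4) 1 (refl Nat 4) (vcons (Eq Nat 4 4) 0 (refl Nat 4) (vnil (Eq Nat 4 4))))
type:
  Vec (Eq Nat 4 4) 3
observation: normalization takes exactly 6 steps under the normal-order strategy.


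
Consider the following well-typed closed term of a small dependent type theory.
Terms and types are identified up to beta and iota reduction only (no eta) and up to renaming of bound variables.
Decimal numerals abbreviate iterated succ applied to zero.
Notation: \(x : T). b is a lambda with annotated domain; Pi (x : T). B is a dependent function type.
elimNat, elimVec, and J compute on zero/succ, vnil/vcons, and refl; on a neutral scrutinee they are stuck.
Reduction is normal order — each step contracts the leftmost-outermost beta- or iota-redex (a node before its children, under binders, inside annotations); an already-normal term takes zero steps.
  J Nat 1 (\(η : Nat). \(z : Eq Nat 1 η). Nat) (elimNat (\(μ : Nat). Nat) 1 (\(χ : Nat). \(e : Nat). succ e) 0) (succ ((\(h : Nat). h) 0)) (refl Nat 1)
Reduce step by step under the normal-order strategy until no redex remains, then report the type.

reduction (normal order):
  J Nat 1 (\(η : Nat). \(z : Eq Nat 1 η). Nat) (elimNat (\(μ : Nat). Nat) 1 (\(χ : Nat). \(e : Nat). succ e) 0) (succ ((\(h : Nat). h) 0)) (refl Nat 1)
  ~> elimNat (\(η : Nat). Nat) 1 (\(z : Nat). \(μ : Nat). succ μ) 0
  ~> 1
the term's type:
  Nat


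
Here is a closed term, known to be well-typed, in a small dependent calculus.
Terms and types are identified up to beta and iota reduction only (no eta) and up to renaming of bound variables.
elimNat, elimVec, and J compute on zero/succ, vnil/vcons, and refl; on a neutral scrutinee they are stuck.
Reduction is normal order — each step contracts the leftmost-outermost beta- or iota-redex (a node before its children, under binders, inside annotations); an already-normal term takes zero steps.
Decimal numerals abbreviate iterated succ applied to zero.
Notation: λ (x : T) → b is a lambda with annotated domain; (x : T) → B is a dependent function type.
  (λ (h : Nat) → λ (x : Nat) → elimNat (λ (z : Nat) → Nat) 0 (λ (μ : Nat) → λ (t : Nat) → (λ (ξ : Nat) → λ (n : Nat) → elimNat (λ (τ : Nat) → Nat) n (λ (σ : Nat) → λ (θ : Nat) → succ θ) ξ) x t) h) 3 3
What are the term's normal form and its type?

normal form:
  9
type:
  Nat
observation: the term reaches its normal form after 48 normal-order steps.


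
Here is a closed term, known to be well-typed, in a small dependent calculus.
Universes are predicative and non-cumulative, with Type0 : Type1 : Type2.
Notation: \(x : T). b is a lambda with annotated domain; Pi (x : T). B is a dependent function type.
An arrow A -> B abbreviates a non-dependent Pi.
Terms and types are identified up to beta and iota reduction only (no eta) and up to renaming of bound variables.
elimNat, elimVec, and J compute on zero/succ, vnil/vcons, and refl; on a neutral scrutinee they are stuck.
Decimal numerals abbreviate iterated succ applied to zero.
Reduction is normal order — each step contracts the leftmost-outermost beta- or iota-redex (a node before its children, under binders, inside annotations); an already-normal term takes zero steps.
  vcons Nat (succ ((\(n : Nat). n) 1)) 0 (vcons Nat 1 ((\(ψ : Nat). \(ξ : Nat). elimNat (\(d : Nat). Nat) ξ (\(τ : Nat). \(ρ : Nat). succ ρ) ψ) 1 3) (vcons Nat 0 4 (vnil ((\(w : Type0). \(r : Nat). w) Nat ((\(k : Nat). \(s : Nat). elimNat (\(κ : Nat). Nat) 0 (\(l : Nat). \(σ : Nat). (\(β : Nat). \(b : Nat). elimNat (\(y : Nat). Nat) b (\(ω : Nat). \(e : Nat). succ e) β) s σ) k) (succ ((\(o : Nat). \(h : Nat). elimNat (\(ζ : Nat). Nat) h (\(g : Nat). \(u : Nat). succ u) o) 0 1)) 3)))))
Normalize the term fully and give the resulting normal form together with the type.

resulting normal form:
  vcons Nat 2 0 (vcons Nat 1 4 (vcons Nat 0 4 (vnil Nat)))
inferred type:
  Vec Nat 3
observation: the first redex contracted is a beta-redex; the normal form is reached in 9 normal-order steps.


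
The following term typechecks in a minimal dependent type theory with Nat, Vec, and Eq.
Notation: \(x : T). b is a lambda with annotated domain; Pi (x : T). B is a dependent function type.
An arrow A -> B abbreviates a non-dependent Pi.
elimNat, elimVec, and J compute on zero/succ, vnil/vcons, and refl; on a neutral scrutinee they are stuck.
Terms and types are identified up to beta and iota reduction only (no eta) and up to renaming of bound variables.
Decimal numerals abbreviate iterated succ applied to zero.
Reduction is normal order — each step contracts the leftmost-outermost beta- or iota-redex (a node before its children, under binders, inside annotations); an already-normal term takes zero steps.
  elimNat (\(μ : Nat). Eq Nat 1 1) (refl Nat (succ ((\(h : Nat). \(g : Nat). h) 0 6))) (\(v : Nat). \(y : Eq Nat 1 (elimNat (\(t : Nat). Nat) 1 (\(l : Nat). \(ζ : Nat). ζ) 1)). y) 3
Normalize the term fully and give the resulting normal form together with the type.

normal form:
  refl Nat 1
inferred type:
  Eq Nat 1 1


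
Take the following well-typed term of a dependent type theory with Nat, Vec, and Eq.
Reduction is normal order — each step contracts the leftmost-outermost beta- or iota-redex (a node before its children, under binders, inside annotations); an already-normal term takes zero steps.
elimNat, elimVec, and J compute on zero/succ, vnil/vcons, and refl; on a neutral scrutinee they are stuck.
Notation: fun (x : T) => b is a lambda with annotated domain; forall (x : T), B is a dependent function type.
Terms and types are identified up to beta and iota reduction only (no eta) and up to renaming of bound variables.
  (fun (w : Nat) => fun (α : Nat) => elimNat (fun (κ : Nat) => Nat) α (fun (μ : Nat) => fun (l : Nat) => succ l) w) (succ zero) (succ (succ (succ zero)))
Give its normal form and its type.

normal form:
  succ (succ (succ (succ zero)))
the term's type:
  Nat
observation: reduction starts at a beta-redex, and 6 normal-order steps reach the normal form.


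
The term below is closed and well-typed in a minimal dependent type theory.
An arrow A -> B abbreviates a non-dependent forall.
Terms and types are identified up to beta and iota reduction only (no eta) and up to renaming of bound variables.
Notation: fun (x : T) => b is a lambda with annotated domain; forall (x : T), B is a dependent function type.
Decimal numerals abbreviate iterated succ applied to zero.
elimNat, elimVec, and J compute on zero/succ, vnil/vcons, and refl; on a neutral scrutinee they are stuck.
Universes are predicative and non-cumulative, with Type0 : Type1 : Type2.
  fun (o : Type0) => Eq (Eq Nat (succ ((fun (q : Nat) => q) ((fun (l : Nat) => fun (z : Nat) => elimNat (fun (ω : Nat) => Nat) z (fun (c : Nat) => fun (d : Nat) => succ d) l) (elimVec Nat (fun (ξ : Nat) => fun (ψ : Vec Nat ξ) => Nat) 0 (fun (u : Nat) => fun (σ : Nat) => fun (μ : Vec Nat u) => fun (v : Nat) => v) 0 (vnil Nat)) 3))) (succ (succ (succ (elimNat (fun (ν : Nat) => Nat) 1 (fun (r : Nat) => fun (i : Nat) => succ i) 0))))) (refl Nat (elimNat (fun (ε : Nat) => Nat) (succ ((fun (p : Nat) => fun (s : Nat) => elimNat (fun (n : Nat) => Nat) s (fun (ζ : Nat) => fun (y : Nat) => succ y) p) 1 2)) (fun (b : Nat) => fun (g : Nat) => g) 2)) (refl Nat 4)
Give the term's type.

the term's type:
  Type0 -> Type0


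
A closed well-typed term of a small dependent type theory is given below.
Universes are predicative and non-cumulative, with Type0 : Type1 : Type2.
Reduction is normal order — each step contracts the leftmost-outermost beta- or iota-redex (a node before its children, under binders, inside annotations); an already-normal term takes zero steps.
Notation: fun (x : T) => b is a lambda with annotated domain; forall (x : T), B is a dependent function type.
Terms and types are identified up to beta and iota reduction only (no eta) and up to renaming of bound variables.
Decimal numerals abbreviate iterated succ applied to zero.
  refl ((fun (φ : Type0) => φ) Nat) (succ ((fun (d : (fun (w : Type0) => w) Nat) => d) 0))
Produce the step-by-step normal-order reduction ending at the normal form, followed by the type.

reduction (normal order):
  refl ((fun (φ : Type0) => φ) Nat) (succ ((fun (d : (fun (w : Type0) => w) Nat) => d) 0))
  ~> refl Nat (succ ((fun (φ : (fun (d : Type0) => d) Nat) => φ) 0))
  ~> refl Nat 1
type:
  Eq Nat 1 1


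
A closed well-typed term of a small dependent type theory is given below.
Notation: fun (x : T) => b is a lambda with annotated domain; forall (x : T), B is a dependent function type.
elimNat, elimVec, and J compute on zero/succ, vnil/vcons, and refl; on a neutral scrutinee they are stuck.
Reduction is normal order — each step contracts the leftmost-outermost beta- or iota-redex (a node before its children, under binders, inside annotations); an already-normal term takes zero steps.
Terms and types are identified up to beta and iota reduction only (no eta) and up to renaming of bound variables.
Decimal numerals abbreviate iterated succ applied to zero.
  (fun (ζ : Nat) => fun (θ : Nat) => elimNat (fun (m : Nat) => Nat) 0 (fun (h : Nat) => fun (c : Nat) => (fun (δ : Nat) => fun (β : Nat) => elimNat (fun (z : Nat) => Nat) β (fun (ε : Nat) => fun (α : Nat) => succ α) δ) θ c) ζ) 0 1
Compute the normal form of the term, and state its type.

reduced normal form:
  0
the term's type:
  Nat


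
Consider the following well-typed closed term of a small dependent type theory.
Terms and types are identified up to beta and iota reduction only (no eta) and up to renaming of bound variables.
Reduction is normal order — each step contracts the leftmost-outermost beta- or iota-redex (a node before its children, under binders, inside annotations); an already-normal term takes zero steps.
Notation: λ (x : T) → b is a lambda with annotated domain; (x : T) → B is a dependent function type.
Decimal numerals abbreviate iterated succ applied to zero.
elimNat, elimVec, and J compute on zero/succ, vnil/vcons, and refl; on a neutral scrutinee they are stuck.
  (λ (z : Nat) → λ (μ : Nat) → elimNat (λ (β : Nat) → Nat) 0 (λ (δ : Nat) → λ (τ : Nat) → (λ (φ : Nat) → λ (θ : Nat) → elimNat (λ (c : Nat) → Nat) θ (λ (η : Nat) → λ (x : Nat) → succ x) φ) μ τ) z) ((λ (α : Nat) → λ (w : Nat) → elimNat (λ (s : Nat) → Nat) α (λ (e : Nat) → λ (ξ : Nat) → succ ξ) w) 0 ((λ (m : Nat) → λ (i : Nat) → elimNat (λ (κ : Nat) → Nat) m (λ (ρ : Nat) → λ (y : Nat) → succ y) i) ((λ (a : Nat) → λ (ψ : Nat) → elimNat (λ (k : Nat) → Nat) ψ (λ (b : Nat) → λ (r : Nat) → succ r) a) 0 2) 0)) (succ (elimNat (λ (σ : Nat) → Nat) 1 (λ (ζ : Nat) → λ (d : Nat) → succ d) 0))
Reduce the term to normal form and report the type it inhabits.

reduced normal form:
  4
the term's type:
  Nat
observation: 34 normal-order steps separate the term from its normal form.


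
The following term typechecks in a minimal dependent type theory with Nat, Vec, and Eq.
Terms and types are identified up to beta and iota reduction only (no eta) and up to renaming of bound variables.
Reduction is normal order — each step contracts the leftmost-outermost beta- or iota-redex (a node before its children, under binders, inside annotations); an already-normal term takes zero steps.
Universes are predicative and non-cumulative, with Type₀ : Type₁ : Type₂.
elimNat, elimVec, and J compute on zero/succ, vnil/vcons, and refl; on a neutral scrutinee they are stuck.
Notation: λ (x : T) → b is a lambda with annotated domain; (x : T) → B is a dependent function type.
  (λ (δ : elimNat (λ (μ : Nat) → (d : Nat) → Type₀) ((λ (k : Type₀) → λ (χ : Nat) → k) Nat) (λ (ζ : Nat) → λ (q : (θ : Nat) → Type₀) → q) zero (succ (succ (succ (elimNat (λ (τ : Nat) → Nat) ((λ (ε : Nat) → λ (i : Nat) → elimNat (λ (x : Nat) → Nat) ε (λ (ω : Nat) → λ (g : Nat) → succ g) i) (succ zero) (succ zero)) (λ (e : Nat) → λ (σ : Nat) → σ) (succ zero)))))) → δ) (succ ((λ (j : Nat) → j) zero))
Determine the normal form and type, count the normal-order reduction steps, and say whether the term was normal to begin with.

resulting normal form:
  succ zero
inferred type:
  Nat
reduction steps (normal order): 2
already normal: no
first contracted redex: a beta-redex


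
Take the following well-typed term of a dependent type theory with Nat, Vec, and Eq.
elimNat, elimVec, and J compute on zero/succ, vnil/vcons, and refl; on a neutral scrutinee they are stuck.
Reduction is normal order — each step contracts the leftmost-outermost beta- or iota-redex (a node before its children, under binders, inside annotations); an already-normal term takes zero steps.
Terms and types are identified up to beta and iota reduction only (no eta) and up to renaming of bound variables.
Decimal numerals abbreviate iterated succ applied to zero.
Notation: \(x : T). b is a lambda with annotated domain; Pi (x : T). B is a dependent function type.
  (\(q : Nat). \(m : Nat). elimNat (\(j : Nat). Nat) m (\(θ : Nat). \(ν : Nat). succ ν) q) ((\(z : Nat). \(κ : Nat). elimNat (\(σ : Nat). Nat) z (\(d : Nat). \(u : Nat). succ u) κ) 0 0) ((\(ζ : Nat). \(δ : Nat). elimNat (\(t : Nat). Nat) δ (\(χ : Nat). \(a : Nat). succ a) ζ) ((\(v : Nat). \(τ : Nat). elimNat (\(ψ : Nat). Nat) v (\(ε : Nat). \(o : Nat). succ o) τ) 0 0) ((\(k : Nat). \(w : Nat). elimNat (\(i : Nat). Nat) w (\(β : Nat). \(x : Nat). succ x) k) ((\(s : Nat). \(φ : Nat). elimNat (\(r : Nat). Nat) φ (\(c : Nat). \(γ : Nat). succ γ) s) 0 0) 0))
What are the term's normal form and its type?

normal form:
  0
type:
  Nat


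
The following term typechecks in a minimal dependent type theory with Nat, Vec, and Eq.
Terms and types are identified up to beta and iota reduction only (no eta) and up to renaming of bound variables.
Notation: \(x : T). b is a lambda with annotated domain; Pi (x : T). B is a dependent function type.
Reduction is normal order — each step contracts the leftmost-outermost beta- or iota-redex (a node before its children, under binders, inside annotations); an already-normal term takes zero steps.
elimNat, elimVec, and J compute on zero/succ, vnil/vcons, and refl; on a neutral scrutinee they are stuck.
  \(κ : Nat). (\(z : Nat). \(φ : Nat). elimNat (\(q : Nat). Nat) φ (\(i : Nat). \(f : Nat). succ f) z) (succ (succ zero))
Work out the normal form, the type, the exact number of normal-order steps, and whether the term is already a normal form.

normal form:
  \(κ : Nat). \(z : Nat). succ (succ z)
the term's type:
  Pi (κ : Nat). Pi (z : Nat). Nat
normal-order step count: 8
already normal: no
first redex: a beta-redex


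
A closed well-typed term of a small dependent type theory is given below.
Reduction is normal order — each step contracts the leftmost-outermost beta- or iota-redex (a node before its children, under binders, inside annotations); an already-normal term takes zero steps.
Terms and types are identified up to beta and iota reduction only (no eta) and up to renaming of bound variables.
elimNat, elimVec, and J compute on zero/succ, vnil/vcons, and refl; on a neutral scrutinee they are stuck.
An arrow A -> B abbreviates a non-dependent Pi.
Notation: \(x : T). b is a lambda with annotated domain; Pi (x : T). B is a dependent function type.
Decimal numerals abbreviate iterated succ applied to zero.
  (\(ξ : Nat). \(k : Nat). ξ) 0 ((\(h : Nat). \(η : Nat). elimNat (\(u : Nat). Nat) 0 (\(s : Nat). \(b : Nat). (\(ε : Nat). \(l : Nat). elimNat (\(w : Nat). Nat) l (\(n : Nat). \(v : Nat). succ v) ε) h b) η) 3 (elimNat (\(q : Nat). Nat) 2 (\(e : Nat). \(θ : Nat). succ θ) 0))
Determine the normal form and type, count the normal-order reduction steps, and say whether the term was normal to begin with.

resulting normal form:
  0
type:
  Nat
reduction steps (normal order): 2
started in normal form: no
first redex: a beta-redex


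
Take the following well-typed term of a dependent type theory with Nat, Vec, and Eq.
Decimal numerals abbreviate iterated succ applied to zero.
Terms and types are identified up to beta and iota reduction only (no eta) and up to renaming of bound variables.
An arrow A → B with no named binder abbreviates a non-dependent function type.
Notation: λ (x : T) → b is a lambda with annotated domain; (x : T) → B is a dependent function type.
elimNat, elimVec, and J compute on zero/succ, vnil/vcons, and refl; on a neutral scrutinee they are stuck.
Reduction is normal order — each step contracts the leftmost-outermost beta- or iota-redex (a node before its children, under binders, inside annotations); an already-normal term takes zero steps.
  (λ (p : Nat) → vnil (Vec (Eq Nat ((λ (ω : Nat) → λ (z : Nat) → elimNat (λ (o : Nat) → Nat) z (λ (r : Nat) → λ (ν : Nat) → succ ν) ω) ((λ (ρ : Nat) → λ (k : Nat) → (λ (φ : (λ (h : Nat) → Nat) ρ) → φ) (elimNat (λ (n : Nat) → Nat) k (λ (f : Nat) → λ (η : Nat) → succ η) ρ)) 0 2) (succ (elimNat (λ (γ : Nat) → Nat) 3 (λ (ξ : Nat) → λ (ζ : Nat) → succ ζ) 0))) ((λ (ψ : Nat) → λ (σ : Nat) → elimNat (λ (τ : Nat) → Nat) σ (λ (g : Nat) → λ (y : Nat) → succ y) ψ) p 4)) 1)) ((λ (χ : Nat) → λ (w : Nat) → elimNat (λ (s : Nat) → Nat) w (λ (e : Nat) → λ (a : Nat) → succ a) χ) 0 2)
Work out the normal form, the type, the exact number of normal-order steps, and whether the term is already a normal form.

resulting normal form:
  vnil (Vec (Eq Nat 6 6) 1)
inferred type:
  Vec (Vec (Eq Nat 6 6) 1) 0
normal-order step count: 27
term was already normal: no
first redex: a beta-redex


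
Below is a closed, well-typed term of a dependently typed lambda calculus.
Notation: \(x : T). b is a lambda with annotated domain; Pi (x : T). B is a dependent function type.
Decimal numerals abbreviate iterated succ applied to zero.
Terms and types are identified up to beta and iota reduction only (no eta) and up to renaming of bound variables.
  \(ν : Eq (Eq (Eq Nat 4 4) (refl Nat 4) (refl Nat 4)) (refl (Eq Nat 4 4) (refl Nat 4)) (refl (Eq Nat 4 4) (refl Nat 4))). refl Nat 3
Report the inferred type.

type:
  Pi (ν : Eq (Eq (Eq Nat 4 4) (refl Nat 4) (refl Nat 4)) (refl (Eq Nat 4 4) (refl Nat 4)) (refl (Eq Nat 4 4) (refl Nat 4))). Eq Nat 3 3


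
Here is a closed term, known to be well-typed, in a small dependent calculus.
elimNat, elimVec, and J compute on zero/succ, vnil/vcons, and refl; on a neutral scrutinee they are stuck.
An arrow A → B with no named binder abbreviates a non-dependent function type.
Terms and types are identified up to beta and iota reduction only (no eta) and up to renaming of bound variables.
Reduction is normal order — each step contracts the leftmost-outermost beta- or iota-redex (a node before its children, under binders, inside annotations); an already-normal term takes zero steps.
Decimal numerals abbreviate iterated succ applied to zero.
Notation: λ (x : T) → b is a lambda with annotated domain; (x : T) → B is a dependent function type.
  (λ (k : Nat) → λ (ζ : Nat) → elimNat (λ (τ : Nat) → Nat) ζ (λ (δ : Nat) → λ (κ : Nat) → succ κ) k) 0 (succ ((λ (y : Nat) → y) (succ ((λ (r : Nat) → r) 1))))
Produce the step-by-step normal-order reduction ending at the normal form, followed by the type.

normal-order reduction:
  (λ (k : Nat) → λ (ζ : Nat) → elimNat (λ (τ : Nat) → Nat) ζ (λ (δ : Nat) → λ (κ : Nat) → succ κ) k) 0 (succ ((λ (y : Nat) → y) (succ ((λ (r : Nat) → r) 1))))
  ~> (λ (k : Nat) → elimNat (λ (ζ : Nat) → Nat) k (λ (τ : Nat) → λ (δ : Nat) → succ δ) 0) (succ ((λ (κ : Nat) → κ) (succ ((λ (y : Nat) → y) 1))))
  ~> elimNat (λ (k : Nat) → Nat) (succ ((λ (ζ : Nat) → ζ) (succ ((λ (τ : Nat) → τ) 1)))) (λ (δ : Nat) → λ (κ : Nat) → succ κ) 0
  ~> succ ((λ (k : Nat) → k) (succ ((λ (ζ : Nat) → ζ) 1)))
  ~> succ (succ ((λ (k : Nat) → k) 1))
  ~> 3
type:
  Nat


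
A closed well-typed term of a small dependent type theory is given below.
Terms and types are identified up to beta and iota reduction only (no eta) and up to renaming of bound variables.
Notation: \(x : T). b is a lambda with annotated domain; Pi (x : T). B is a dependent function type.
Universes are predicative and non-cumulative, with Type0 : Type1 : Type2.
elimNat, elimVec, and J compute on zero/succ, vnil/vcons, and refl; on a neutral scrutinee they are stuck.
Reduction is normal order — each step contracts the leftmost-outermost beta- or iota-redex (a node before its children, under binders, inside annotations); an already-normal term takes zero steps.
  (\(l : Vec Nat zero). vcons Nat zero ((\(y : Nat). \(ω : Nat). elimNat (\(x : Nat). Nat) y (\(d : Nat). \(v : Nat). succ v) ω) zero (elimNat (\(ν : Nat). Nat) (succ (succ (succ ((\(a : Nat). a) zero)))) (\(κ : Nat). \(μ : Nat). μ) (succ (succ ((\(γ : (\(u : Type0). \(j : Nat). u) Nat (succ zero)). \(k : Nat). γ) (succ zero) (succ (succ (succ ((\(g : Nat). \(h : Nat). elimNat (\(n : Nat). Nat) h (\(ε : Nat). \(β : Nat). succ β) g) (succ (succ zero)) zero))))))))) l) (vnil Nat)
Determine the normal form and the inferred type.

reduced normal form:
  vcons Nat zero (succ (succ (succ zero))) (vnil Nat)
type:
  Vec Nat (succ zero)


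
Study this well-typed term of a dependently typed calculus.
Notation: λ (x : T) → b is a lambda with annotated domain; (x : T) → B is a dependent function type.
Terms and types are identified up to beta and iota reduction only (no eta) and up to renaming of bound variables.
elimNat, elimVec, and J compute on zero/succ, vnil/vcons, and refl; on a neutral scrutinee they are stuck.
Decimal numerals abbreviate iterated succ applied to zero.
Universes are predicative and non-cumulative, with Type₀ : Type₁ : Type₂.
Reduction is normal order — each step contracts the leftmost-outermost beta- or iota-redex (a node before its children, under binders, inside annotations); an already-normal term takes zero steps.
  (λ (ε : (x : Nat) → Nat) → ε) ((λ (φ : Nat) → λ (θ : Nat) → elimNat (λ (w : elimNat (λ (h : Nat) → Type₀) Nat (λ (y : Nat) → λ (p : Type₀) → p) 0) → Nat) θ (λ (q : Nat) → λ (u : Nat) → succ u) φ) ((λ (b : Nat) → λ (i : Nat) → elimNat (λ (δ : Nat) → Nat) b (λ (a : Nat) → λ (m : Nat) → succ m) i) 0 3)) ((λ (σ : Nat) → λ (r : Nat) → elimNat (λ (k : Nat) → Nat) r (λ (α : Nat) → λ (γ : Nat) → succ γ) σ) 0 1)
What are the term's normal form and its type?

resulting normal form:
  4
inferred type:
  Nat


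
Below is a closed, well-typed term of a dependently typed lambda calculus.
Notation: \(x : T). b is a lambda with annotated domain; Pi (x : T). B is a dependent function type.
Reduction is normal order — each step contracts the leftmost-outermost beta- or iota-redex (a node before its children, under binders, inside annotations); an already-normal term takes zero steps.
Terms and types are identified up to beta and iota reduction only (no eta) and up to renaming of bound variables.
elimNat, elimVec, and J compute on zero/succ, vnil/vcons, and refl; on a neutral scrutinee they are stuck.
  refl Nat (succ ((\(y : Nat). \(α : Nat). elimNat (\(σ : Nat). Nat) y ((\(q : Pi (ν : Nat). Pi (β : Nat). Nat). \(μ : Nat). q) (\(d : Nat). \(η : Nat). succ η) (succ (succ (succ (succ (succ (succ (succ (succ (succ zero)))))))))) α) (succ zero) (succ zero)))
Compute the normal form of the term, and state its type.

reduced normal form:
  refl Nat (succ (succ (succ zero)))
inferred type:
  Eq Nat (succ (succ (succ zero))) (succ (succ (succ zero)))
observation: reduction starts at a beta-redex, and 8 normal-order steps reach the normal form.


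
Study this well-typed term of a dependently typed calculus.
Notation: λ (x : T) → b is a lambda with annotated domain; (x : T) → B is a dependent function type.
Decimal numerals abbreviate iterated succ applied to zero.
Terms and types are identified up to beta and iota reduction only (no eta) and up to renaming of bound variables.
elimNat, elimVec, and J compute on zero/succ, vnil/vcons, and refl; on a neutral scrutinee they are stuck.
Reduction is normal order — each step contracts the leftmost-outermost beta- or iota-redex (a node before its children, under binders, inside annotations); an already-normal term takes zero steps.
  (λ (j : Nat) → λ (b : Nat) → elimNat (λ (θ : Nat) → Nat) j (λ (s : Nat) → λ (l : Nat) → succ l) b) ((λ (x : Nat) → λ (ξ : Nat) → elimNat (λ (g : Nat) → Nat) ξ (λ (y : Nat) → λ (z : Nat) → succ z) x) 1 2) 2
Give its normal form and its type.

reduced normal form:
  5
type:
  Nat


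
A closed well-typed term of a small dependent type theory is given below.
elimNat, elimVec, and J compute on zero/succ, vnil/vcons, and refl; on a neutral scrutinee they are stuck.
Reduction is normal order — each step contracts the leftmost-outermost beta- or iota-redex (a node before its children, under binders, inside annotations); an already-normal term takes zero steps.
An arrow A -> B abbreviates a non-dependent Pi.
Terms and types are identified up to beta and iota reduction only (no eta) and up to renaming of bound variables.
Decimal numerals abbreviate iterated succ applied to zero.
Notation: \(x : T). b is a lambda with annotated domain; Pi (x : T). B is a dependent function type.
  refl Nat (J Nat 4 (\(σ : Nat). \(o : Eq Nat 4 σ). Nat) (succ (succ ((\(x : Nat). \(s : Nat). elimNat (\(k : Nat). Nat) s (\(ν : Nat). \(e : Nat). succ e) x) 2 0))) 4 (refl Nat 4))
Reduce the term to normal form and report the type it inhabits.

reduced normal form:
  refl Nat 4
the term's type:
  Eq Nat 4 4
observation: the first redex contracted is a J iota-redex; the normal form is reached in 10 normal-order steps.


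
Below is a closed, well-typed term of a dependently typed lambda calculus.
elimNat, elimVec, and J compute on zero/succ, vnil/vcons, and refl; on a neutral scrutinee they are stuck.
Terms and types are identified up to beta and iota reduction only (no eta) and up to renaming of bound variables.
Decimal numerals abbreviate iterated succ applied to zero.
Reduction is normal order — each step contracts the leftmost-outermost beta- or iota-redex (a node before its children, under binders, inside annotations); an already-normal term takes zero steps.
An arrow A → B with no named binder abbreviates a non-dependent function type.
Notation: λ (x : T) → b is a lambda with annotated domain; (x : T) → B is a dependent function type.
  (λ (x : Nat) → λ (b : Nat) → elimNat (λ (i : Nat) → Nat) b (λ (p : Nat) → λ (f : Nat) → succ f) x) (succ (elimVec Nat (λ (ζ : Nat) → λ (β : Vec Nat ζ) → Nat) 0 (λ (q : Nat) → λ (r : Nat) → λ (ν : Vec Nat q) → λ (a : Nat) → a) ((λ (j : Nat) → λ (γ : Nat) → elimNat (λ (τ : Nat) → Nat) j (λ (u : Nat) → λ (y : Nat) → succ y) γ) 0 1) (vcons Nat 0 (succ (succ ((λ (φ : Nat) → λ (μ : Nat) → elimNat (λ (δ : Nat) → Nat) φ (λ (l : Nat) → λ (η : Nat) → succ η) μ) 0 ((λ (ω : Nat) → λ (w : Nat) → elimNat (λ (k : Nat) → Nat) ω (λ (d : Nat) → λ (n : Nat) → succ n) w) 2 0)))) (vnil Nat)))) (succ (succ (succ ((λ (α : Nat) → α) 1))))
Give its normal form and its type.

normal form:
  5
inferred type:
  Nat
observation: reduction starts at a beta-redex, and 13 normal-order steps reach the normal form.


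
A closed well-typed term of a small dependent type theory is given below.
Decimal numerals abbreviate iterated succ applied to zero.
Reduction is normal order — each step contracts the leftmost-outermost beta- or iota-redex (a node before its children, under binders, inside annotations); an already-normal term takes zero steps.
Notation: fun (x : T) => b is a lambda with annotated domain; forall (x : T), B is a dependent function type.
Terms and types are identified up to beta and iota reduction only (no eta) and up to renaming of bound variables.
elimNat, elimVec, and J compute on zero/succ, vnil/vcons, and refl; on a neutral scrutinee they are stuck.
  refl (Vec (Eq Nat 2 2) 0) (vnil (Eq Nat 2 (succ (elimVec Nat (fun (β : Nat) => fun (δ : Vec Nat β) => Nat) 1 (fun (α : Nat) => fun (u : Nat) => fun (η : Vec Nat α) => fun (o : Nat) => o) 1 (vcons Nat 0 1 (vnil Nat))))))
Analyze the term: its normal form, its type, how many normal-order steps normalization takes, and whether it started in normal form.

reduced normal form:
  refl (Vec (Eq Nat 2 2) 0) (vnil (Eq Nat 2 2))
inferred type:
  Eq (Vec (Eq Nat 2 2) 0) (vnil (Eq Nat 2 2)) (vnil (Eq Nat 2 2))
normal-order step count: 6
started in normal form: no
first contracted redex: an elimVec iota-redex


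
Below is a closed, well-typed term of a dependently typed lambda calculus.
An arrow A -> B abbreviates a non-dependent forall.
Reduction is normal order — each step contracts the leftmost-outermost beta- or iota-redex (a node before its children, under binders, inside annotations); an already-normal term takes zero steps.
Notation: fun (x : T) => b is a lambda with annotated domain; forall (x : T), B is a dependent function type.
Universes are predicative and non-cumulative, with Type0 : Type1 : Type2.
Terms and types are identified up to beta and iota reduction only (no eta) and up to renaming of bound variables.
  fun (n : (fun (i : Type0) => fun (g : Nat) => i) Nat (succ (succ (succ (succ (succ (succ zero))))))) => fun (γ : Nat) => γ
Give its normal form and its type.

normal form:
  fun (n : Nat) => fun (i : Nat) => i
the term's type:
  Nat -> Nat -> Nat
observation: 2 normal-order steps normalize the term, beginning with a beta-redex.


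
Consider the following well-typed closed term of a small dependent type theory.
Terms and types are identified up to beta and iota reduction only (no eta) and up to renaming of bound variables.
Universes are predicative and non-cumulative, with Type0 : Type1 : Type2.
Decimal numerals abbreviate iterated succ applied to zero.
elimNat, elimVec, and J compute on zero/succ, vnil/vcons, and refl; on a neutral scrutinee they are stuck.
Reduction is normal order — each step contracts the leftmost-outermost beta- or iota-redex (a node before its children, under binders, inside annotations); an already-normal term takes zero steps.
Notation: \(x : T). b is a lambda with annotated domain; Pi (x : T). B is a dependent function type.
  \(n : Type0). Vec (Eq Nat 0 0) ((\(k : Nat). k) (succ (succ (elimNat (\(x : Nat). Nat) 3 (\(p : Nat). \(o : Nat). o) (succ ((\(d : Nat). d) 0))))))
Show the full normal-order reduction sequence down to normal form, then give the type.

normal-order reduction:
  \(n : Type0). Vec (Eq Nat 0 0) ((\(k : Nat). k) (succ (succ (elimNat (\(x : Nat). Nat) 3 (\(p : Nat). \(o : Nat). o) (succ ((\(d : Nat). d) 0))))))
  ~> \(n : Type0). Vec (Eq Nat 0 0) (succ (succ (elimNat (\(k : Nat). Nat) 3 (\(x : Nat). \(p : Nat). p) (succ ((\(o : Nat). o) 0)))))
  ~> \(n : Type0). Vec (Eq Nat 0 0) (succ (succ ((\(k : Nat). \(x : Nat). x) ((\(p : Nat). p) 0) (elimNat (\(o : Nat). Nat) 3 (\(d : Nat). \(σ : Nat). σ) ((\(w : Nat). w) 0)))))
  ~> \(n : Type0). Vec (Eq Nat 0 0) (succ (succ ((\(k : Nat). k) (elimNat (\(x : Nat). Nat) 3 (\(p : Nat). \(o : Nat). o) ((\(d : Nat). d) 0)))))
  ~> \(n : Type0). Vec (Eq Nat 0 0) (succ (succ (elimNat (\(k : Nat). Nat) 3 (\(x : Nat). \(p : Nat). p) ((\(o : Nat). o) 0))))
  ~> \(n : Type0). Vec (Eq Nat 0 0) (succ (succ (elimNat (\(k : Nat). Nat) 3 (\(x : Nat). \(p : Nat). p) 0)))
  ~> \(n : Type0). Vec (Eq Nat 0 0) 5
the term's type:
  Pi (n : Type0). Type0


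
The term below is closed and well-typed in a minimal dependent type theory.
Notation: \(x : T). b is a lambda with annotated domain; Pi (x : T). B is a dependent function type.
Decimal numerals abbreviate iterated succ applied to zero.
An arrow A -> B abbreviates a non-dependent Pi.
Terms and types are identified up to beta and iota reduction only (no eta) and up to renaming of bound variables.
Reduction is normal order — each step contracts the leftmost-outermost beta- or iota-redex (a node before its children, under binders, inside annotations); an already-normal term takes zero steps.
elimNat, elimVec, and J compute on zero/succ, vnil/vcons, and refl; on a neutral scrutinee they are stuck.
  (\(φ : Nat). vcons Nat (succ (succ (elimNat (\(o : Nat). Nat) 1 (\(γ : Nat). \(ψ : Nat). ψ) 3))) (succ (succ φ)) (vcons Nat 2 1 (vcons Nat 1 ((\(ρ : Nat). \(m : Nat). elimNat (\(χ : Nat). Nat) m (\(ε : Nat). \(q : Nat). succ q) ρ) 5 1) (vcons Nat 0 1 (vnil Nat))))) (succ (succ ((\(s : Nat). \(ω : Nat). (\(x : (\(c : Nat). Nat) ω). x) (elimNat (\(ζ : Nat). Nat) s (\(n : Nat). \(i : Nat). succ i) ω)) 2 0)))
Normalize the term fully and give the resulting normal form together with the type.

resulting normal form:
  vcons Nat 3 6 (vcons Nat 2 1 (vcons Nat 1 6 (vcons Nat 0 1 (vnil Nat))))
type:
  Vec Nat 4
observation: the term reaches its normal form after 33 normal-order steps.


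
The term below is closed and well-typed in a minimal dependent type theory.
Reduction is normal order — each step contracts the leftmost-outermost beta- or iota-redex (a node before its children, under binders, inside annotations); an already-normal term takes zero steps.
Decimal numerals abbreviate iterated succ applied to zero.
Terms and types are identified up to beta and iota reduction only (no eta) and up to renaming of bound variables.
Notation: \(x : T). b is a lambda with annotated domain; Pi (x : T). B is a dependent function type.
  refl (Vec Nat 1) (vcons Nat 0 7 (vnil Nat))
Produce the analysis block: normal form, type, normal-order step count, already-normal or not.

reduced normal form:
  refl (Vec Nat 1) (vcons Nat 0 7 (vnil Nat))
inferred type:
  Eq (Vec Nat 1) (vcons Nat 0 7 (vnil Nat)) (vcons Nat 0 7 (vnil Nat))
reduction steps (normal order): 0
started in normal form: yes


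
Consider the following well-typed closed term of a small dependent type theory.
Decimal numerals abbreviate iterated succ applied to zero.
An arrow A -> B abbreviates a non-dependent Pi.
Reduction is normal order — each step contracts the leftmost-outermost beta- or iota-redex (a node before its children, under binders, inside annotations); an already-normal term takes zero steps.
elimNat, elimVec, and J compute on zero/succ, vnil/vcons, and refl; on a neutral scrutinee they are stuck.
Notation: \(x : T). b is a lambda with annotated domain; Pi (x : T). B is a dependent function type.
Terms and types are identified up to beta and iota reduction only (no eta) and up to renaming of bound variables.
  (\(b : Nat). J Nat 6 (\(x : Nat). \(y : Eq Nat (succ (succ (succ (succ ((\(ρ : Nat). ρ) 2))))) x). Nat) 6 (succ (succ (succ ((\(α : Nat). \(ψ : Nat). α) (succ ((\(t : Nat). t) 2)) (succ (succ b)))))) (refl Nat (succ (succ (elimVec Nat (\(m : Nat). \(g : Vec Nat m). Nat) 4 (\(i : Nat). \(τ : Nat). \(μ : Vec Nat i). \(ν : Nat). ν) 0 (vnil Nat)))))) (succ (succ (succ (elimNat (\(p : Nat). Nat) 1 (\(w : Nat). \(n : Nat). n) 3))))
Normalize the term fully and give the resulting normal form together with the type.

normal form:
  6
type:
  Nat
observation: 2 normal-order steps separate the term from its normal form.


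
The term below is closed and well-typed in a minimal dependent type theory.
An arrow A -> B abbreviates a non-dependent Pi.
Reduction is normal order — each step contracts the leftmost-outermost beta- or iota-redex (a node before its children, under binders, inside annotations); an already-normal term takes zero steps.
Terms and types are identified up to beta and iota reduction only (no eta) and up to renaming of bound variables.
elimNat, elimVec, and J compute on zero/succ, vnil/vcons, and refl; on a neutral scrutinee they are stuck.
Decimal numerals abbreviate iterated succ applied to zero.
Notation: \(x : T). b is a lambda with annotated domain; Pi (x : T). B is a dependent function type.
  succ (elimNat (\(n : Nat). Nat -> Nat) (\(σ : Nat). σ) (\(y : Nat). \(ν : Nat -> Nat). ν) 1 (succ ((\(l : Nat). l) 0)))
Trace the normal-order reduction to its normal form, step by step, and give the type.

normal-order reduction sequence:
  succ (elimNat (\(n : Nat). Nat -> Nat) (\(σ : Nat). σ) (\(y : Nat). \(ν : Nat -> Nat). ν) 1 (succ ((\(l : Nat). l) 0)))
  ~> succ ((\(n : Nat). \(σ : Nat -> Nat). σ) 0 (elimNat (\(y : Nat). Nat -> Nat) (\(ν : Nat). ν) (\(l : Nat). \(v : Nat -> Nat). v) 0) (succ ((\(s : Nat). s) 0)))
  ~> succ ((\(n : Nat -> Nat). n) (elimNat (\(σ : Nat). Nat -> Nat) (\(y : Nat). y) (\(ν : Nat). \(l : Nat -> Nat). l) 0) (succ ((\(v : Nat). v) 0)))
  ~> succ (elimNat (\(n : Nat). Nat -> Nat) (\(σ : Nat). σ) (\(y : Nat). \(ν : Nat -> Nat). ν) 0 (succ ((\(l : Nat). l) 0)))
  ~> succ ((\(n : Nat). n) (succ ((\(σ : Nat). σ) 0)))
  ~> succ (succ ((\(n : Nat). n) 0))
  ~> 2
inferred type:
  Nat


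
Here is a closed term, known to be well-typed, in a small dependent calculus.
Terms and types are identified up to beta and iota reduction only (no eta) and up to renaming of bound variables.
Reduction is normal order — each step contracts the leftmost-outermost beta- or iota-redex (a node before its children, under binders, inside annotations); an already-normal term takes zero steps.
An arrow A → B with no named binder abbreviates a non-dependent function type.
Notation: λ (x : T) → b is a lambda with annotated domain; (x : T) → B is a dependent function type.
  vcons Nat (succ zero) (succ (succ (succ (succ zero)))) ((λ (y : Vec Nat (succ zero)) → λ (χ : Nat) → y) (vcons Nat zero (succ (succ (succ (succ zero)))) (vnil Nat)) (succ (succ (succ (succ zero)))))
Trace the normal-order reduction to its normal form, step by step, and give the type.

normal-order reduction sequence:
  vcons Nat (succ zero) (succ (succ (succ (succ zero)))) ((λ (y : Vec Nat (succ zero)) → λ (χ : Nat) → y) (vcons Nat zero (succ (succ (succ (succ zero)))) (vnil Nat)) (succ (succ (succ (succ zero)))))
  ~> vcons Nat (succ zero) (succ (succ (succ (succ zero)))) ((λ (y : Nat) → vcons Nat zero (succ (succ (succ (succ zero)))) (vnil Nat)) (succ (succ (succ (succ zero)))))
  ~> vcons Nat (succ zero) (succ (succ (succ (succ zero)))) (vcons Nat zero (succ (succ (succ (succ zero)))) (vnil Nat))
the term's type:
  Vec Nat (succ (succ zero))
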